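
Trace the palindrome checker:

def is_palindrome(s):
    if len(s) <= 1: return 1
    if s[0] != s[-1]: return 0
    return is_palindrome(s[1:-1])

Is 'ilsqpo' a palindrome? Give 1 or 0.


is_palindrome('ilsqpo'): s[0]='i' != s[-1]='o' -> return 0
Result: 0 (not a palindrome)

0


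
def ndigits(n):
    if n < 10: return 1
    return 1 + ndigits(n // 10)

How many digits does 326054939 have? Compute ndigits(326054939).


ndigits(326054939) = 1 + ndigits(32605493)
ndigits(32605493) = 1 + ndigits(3260549)
ndigits(3260549) = 1 + ndigits(326054)
ndigits(326054) = 1 + ndigits(32605)
ndigits(32605) = 1 + ndigits(3260)
ndigits(3260) = 1 + ndigits(326)
ndigits(326) = 1 + ndigits(32)
ndigits(32) = 1 + ndigits(3)
ndigits(3) = 1  (base case: 3 < 10)
Unwinding: 1 + 1 + 1 + 1 + 1 + 1 + 1 + 1 + 1 = 9

9


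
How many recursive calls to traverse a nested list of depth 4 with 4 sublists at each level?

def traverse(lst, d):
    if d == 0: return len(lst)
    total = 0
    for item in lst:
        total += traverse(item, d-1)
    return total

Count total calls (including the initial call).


At depth 0 (root): 1 call
At depth 1: each of 1 parents calls traverse on 4 children = 4 calls
At depth 2: each of 4 parents calls traverse on 4 children = 16 calls
At depth 3: each of 16 parents calls traverse on 4 children = 64 calls
At depth 4: each of 64 parents calls traverse on 4 children = 256 calls
Total: 1 + 4 + 16 + 64 + 256 = 341

341


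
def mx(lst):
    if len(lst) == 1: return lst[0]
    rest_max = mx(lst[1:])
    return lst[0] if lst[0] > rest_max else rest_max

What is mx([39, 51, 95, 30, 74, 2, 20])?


mx([39, 51, 95, 30, 74, 2, 20]): compare 39 with mx([51, 95, 30, 74, 2, 20])
mx([51, 95, 30, 74, 2, 20]): compare 51 with mx([95, 30, 74, 2, 20])
mx([95, 30, 74, 2, 20]): compare 95 with mx([30, 74, 2, 20])
mx([30, 74, 2, 20]): compare 30 with mx([74, 2, 20])
mx([74, 2, 20]): compare 74 with mx([2, 20])
mx([2, 20]): compare 2 with mx([20])
mx([20]) = 20  (base case)
Compare 2 with 20 -> 20
Compare 74 with 20 -> 74
Compare 30 with 74 -> 74
Compare 95 with 74 -> 95
Compare 51 with 95 -> 95
Compare 39 with 95 -> 95

95


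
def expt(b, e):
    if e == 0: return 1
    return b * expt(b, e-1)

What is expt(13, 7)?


expt(13, 7)
= 13 * expt(13, 6)
= 13 * 13 * expt(13, 5)
= 13 * 13 * 13 * expt(13, 4)
= 13 * 13 * 13 * 13 * expt(13, 3)
= 13 * 13 * 13 * 13 * 13 * expt(13, 2)
= 13 * 13 * 13 * 13 * 13 * 13 * expt(13, 1)
= 13 * 13 * 13 * 13 * 13 * 13 * 13 * expt(13, 0)
= 13 * 13 * 13 * 13 * 13 * 13 * 13 * 1
= 62748517

62748517


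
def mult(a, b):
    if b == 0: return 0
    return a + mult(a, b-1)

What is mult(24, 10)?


mult(24, 10) = 24 + mult(24, 9)
mult(24, 9) = 24 + mult(24, 8)
mult(24, 8) = 24 + mult(24, 7)
mult(24, 7) = 24 + mult(24, 6)
mult(24, 6) = 24 + mult(24, 5)
mult(24, 5) = 24 + mult(24, 4)
mult(24, 4) = 24 + mult(24, 3)
mult(24, 3) = 24 + mult(24, 2)
mult(24, 2) = 24 + mult(24, 1)
mult(24, 1) = 24 + mult(24, 0)
mult(24, 0) = 0  (base case)
Total: 24 + 24 + 24 + 24 + 24 + 24 + 24 + 24 + 24 + 24 + 0 = 240

240


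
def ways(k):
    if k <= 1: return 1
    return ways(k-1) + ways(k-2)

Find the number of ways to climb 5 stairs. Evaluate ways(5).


Building up from base cases:
ways(0) = 1
ways(1) = 1
ways(2) = ways(1) + ways(0) = 1 + 1 = 2
ways(3) = ways(2) + ways(1) = 2 + 1 = 3
ways(4) = ways(3) + ways(2) = 3 + 2 = 5
ways(5) = ways(4) + ways(3) = 5 + 3 = 8

8


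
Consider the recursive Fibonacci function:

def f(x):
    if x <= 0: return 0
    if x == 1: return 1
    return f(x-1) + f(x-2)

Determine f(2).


Computing f(2) bottom-up:
f(0) = 0
f(1) = 1
f(2) = f(1) + f(0) = 1 + 0 = 1

1


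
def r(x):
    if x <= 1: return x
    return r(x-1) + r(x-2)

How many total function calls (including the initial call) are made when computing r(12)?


Let C(n) = total calls for r(n)
C(0) = 1, C(1) = 1
C(2) = 1 + C(1) + C(0) = 1 + 1 + 1 = 3
C(3) = 1 + C(2) + C(1) = 1 + 3 + 1 = 5
C(4) = 1 + C(3) + C(2) = 1 + 5 + 3 = 9
C(5) = 1 + C(4) + C(3) = 1 + 9 + 5 = 15
C(6) = 1 + C(5) + C(4) = 1 + 15 + 9 = 25
C(7) = 1 + C(6) + C(5) = 1 + 25 + 15 = 41
C(8) = 1 + C(7) + C(6) = 1 + 41 + 25 = 67
C(9) = 1 + C(8) + C(7) = 1 + 67 + 41 = 109
C(10) = 1 + C(9) + C(8) = 1 + 109 + 67 = 177
C(11) = 1 + C(10) + C(9) = 1 + 177 + 109 = 287
C(12) = 1 + C(11) + C(10) = 1 + 287 + 177 = 465

465


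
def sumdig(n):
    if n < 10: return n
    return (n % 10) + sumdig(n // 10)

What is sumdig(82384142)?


sumdig(82384142) = 2 + sumdig(8238414)
sumdig(8238414) = 4 + sumdig(823841)
sumdig(823841) = 1 + sumdig(82384)
sumdig(82384) = 4 + sumdig(8238)
sumdig(8238) = 8 + sumdig(823)
sumdig(823) = 3 + sumdig(82)
sumdig(82) = 2 + sumdig(8)
sumdig(8) = 8  (base case)
Total: 2 + 4 + 1 + 4 + 8 + 3 + 2 + 8 = 32

32


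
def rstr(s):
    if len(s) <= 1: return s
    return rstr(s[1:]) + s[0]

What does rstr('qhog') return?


rstr('qhog') = rstr('hog') + 'q'
rstr('hog') = rstr('og') + 'h'
rstr('og') = rstr('g') + 'o'
rstr('g') = 'g'  (base case)
Concatenating: 'g' + 'o' + 'h' + 'q' = 'gohq'

gohq


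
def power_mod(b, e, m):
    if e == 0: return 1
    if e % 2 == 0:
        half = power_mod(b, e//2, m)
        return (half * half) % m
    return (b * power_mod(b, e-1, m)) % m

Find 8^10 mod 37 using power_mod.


power_mod(8, 10, 37): e is even, compute power_mod(8, 5, 37)
  power_mod(8, 5, 37): e is odd, compute power_mod(8, 4, 37)
    power_mod(8, 4, 37): e is even, compute power_mod(8, 2, 37)
      power_mod(8, 2, 37): e is even, compute power_mod(8, 1, 37)
        power_mod(8, 1, 37): e is odd, compute power_mod(8, 0, 37)
          power_mod(8, 0, 37) = 1
        (8 * 1) % 37 = 8
      half=8, (8*8) % 37 = 27
    half=27, (27*27) % 37 = 26
  (8 * 26) % 37 = 23
half=23, (23*23) % 37 = 11

11


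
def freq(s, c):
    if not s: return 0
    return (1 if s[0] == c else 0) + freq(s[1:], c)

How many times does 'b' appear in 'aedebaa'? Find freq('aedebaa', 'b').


s[0]='a' != 'b' -> 0
s[0]='e' != 'b' -> 0
s[0]='d' != 'b' -> 0
s[0]='e' != 'b' -> 0
s[0]='b' == 'b' -> 1
s[0]='a' != 'b' -> 0
s[0]='a' != 'b' -> 0
Sum: 0 + 0 + 0 + 0 + 1 + 0 + 0 = 1

1


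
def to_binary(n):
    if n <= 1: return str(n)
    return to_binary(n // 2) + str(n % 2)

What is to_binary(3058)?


to_binary(3058) = to_binary(1529) + '0'
to_binary(1529) = to_binary(764) + '1'
to_binary(764) = to_binary(382) + '0'
to_binary(382) = to_binary(191) + '0'
to_binary(191) = to_binary(95) + '1'
to_binary(95) = to_binary(47) + '1'
to_binary(47) = to_binary(23) + '1'
to_binary(23) = to_binary(11) + '1'
to_binary(11) = to_binary(5) + '1'
to_binary(5) = to_binary(2) + '1'
to_binary(2) = to_binary(1) + '0'
to_binary(1) = '1'  (base case)
Concatenating: '1' + '0' + '1' + '1' + '1' + '1' + '1' + '1' + '0' + '0' + '1' + '0' = '101111110010'

101111110010


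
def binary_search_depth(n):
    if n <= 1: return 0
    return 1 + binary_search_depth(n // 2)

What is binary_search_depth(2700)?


2700 / 2 = 1350
1350 / 2 = 675
675 / 2 = 337
337 / 2 = 168
168 / 2 = 84
84 / 2 = 42
42 / 2 = 21
21 / 2 = 10
10 / 2 = 5
5 / 2 = 2
2 / 2 = 1
Reached 1 after 11 halvings

11


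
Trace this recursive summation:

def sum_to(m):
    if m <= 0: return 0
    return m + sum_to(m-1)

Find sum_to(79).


sum_to(79)
= 79 + 78 + 77 + 76 + 75 + 74 + 73 + 72 + 71 + 70 + 69 + 68 + 67 + 66 + 65 + 64 + 63 + 62 + 61 + 60 + 59 + 58 + 57 + 56 + 55 + 54 + 53 + 52 + 51 + 50 + 49 + 48 + 47 + 46 + 45 + 44 + 43 + 42 + 41 + 40 + 39 + 38 + 37 + 36 + 35 + 34 + 33 + 32 + 31 + 30 + 29 + 28 + 27 + 26 + 25 + 24 + 23 + 22 + 21 + 20 + 19 + 18 + 17 + 16 + 15 + 14 + 13 + 12 + 11 + 10 + 9 + 8 + 7 + 6 + 5 + 4 + 3 + 2 + 1 + sum_to(0)
= 79 + 78 + 77 + 76 + 75 + 74 + 73 + 72 + 71 + 70 + 69 + 68 + 67 + 66 + 65 + 64 + 63 + 62 + 61 + 60 + 59 + 58 + 57 + 56 + 55 + 54 + 53 + 52 + 51 + 50 + 49 + 48 + 47 + 46 + 45 + 44 + 43 + 42 + 41 + 40 + 39 + 38 + 37 + 36 + 35 + 34 + 33 + 32 + 31 + 30 + 29 + 28 + 27 + 26 + 25 + 24 + 23 + 22 + 21 + 20 + 19 + 18 + 17 + 16 + 15 + 14 + 13 + 12 + 11 + 10 + 9 + 8 + 7 + 6 + 5 + 4 + 3 + 2 + 1 + 0
= 3160

3160


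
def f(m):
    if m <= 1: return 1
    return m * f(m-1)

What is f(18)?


f(18)
= 18 * f(17)
= 18 * 17 * f(16)
= 18 * 17 * 16 * f(15)
= 18 * 17 * 16 * 15 * f(14)
= 18 * 17 * 16 * 15 * 14 * f(13)
= 18 * 17 * 16 * 15 * 14 * 13 * f(12)
= 18 * 17 * 16 * 15 * 14 * 13 * 12 * f(11)
= 18 * 17 * 16 * 15 * 14 * 13 * 12 * 11 * f(10)
= 18 * 17 * 16 * 15 * 14 * 13 * 12 * 11 * 10 * f(9)
= 18 * 17 * 16 * 15 * 14 * 13 * 12 * 11 * 10 * 9 * f(8)
= 18 * 17 * 16 * 15 * 14 * 13 * 12 * 11 * 10 * 9 * 8 * f(7)
= 18 * 17 * 16 * 15 * 14 * 13 * 12 * 11 * 10 * 9 * 8 * 7 * f(6)
= 18 * 17 * 16 * 15 * 14 * 13 * 12 * 11 * 10 * 9 * 8 * 7 * 6 * f(5)
= 18 * 17 * 16 * 15 * 14 * 13 * 12 * 11 * 10 * 9 * 8 * 7 * 6 * 5 * f(4)
= 18 * 17 * 16 * 15 * 14 * 13 * 12 * 11 * 10 * 9 * 8 * 7 * 6 * 5 * 4 * f(3)
= 18 * 17 * 16 * 15 * 14 * 13 * 12 * 11 * 10 * 9 * 8 * 7 * 6 * 5 * 4 * 3 * f(2)
= 18 * 17 * 16 * 15 * 14 * 13 * 12 * 11 * 10 * 9 * 8 * 7 * 6 * 5 * 4 * 3 * 2 * f(1)
= 18 * 17 * 16 * 15 * 14 * 13 * 12 * 11 * 10 * 9 * 8 * 7 * 6 * 5 * 4 * 3 * 2 * 1
= 6402373705728000

6402373705728000


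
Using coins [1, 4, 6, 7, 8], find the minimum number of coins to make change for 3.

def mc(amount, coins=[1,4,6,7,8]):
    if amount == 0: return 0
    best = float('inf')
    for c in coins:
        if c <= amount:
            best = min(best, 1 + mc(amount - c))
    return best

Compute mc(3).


Building up with DP:
mc(0) = 0
mc(1) = min(1+mc(0)=1+0=1) = 1
mc(2) = min(1+mc(1)=1+1=2) = 2
mc(3) = min(1+mc(2)=1+2=3) = 3

3


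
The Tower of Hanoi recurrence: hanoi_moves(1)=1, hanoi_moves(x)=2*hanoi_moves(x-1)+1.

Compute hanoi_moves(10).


hanoi_moves(10) = 2 * hanoi_moves(9) + 1
hanoi_moves(9) = 2 * hanoi_moves(8) + 1
hanoi_moves(8) = 2 * hanoi_moves(7) + 1
hanoi_moves(7) = 2 * hanoi_moves(6) + 1
hanoi_moves(6) = 2 * hanoi_moves(5) + 1
hanoi_moves(5) = 2 * hanoi_moves(4) + 1
hanoi_moves(4) = 2 * hanoi_moves(3) + 1
hanoi_moves(3) = 2 * hanoi_moves(2) + 1
hanoi_moves(2) = 2 * hanoi_moves(1) + 1
hanoi_moves(1) = 1  (base case)
hanoi_moves(2) = 2 * 1 + 1 = 3
hanoi_moves(3) = 2 * 3 + 1 = 7
hanoi_moves(4) = 2 * 7 + 1 = 15
hanoi_moves(5) = 2 * 15 + 1 = 31
hanoi_moves(6) = 2 * 31 + 1 = 63
hanoi_moves(7) = 2 * 63 + 1 = 127
hanoi_moves(8) = 2 * 127 + 1 = 255
hanoi_moves(9) = 2 * 255 + 1 = 511
hanoi_moves(10) = 2 * 511 + 1 = 1023

1023


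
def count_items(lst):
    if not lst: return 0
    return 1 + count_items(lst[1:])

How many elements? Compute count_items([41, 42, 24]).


count_items([41, 42, 24]) = 1 + count_items([42, 24])
count_items([42, 24]) = 1 + count_items([24])
count_items([24]) = 1 + count_items([])
count_items([]) = 0  (base case)
Unwinding: 1 + 1 + 1 + 0 = 3

3


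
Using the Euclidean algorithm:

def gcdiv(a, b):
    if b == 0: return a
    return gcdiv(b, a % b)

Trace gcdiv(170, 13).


gcdiv(170, 13) = gcdiv(13, 1)
gcdiv(13, 1) = gcdiv(1, 0)
gcdiv(1, 0) = 1  (base case)

1


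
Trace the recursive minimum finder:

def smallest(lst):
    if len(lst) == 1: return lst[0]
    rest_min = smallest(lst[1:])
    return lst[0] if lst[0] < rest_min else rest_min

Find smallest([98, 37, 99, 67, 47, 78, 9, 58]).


smallest([98, 37, 99, 67, 47, 78, 9, 58]): compare 98 with smallest([37, 99, 67, 47, 78, 9, 58])
smallest([37, 99, 67, 47, 78, 9, 58]): compare 37 with smallest([99, 67, 47, 78, 9, 58])
smallest([99, 67, 47, 78, 9, 58]): compare 99 with smallest([67, 47, 78, 9, 58])
smallest([67, 47, 78, 9, 58]): compare 67 with smallest([47, 78, 9, 58])
smallest([47, 78, 9, 58]): compare 47 with smallest([78, 9, 58])
smallest([78, 9, 58]): compare 78 with smallest([9, 58])
smallest([9, 58]): compare 9 with smallest([58])
smallest([58]) = 58  (base case)
Compare 9 with 58 -> 9
Compare 78 with 9 -> 9
Compare 47 with 9 -> 9
Compare 67 with 9 -> 9
Compare 99 with 9 -> 9
Compare 37 with 9 -> 9
Compare 98 with 9 -> 9

9


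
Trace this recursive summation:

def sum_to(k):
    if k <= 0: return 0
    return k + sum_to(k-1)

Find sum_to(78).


sum_to(78)
= 78 + 77 + 76 + 75 + 74 + 73 + 72 + 71 + 70 + 69 + 68 + 67 + 66 + 65 + 64 + 63 + 62 + 61 + 60 + 59 + 58 + 57 + 56 + 55 + 54 + 53 + 52 + 51 + 50 + 49 + 48 + 47 + 46 + 45 + 44 + 43 + 42 + 41 + 40 + 39 + 38 + 37 + 36 + 35 + 34 + 33 + 32 + 31 + 30 + 29 + 28 + 27 + 26 + 25 + 24 + 23 + 22 + 21 + 20 + 19 + 18 + 17 + 16 + 15 + 14 + 13 + 12 + 11 + 10 + 9 + 8 + 7 + 6 + 5 + 4 + 3 + 2 + 1 + sum_to(0)
= 78 + 77 + 76 + 75 + 74 + 73 + 72 + 71 + 70 + 69 + 68 + 67 + 66 + 65 + 64 + 63 + 62 + 61 + 60 + 59 + 58 + 57 + 56 + 55 + 54 + 53 + 52 + 51 + 50 + 49 + 48 + 47 + 46 + 45 + 44 + 43 + 42 + 41 + 40 + 39 + 38 + 37 + 36 + 35 + 34 + 33 + 32 + 31 + 30 + 29 + 28 + 27 + 26 + 25 + 24 + 23 + 22 + 21 + 20 + 19 + 18 + 17 + 16 + 15 + 14 + 13 + 12 + 11 + 10 + 9 + 8 + 7 + 6 + 5 + 4 + 3 + 2 + 1 + 0
= 3081

3081


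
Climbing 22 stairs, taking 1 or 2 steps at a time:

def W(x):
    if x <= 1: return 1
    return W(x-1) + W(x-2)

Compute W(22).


Building up from base cases:
W(0) = 1
W(1) = 1
W(2) = W(1) + W(0) = 1 + 1 = 2
W(3) = W(2) + W(1) = 2 + 1 = 3
W(4) = W(3) + W(2) = 3 + 2 = 5
W(5) = W(4) + W(3) = 5 + 3 = 8
W(6) = W(5) + W(4) = 8 + 5 = 13
W(7) = W(6) + W(5) = 13 + 8 = 21
W(8) = W(7) + W(6) = 21 + 13 = 34
W(9) = W(8) + W(7) = 34 + 21 = 55
W(10) = W(9) + W(8) = 55 + 34 = 89
W(11) = W(10) + W(9) = 89 + 55 = 144
W(12) = W(11) + W(10) = 144 + 89 = 233
W(13) = W(12) + W(11) = 233 + 144 = 377
W(14) = W(13) + W(12) = 377 + 233 = 610
W(15) = W(14) + W(13) = 610 + 377 = 987
W(16) = W(15) + W(14) = 987 + 610 = 1597
W(17) = W(16) + W(15) = 1597 + 987 = 2584
W(18) = W(17) + W(16) = 2584 + 1597 = 4181
W(19) = W(18) + W(17) = 4181 + 2584 = 6765
W(20) = W(19) + W(18) = 6765 + 4181 = 10946
W(21) = W(20) + W(19) = 10946 + 6765 = 17711
W(22) = W(21) + W(20) = 17711 + 10946 = 28657

28657


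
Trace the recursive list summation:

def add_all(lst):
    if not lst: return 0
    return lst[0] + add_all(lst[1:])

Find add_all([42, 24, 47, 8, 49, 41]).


add_all([42, 24, 47, 8, 49, 41]) = 42 + add_all([24, 47, 8, 49, 41])
add_all([24, 47, 8, 49, 41]) = 24 + add_all([47, 8, 49, 41])
add_all([47, 8, 49, 41]) = 47 + add_all([8, 49, 41])
add_all([8, 49, 41]) = 8 + add_all([49, 41])
add_all([49, 41]) = 49 + add_all([41])
add_all([41]) = 41 + add_all([])
add_all([]) = 0  (base case)
Total: 42 + 24 + 47 + 8 + 49 + 41 + 0 = 211

211


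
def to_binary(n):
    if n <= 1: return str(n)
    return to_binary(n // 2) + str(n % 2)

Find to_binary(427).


to_binary(427) = to_binary(213) + '1'
to_binary(213) = to_binary(106) + '1'
to_binary(106) = to_binary(53) + '0'
to_binary(53) = to_binary(26) + '1'
to_binary(26) = to_binary(13) + '0'
to_binary(13) = to_binary(6) + '1'
to_binary(6) = to_binary(3) + '0'
to_binary(3) = to_binary(1) + '1'
to_binary(1) = '1'  (base case)
Concatenating: '1' + '1' + '0' + '1' + '0' + '1' + '0' + '1' + '1' = '110101011'

110101011


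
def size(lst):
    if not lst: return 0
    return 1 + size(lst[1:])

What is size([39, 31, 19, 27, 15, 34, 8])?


size([39, 31, 19, 27, 15, 34, 8]) = 1 + size([31, 19, 27, 15, 34, 8])
size([31, 19, 27, 15, 34, 8]) = 1 + size([19, 27, 15, 34, 8])
size([19, 27, 15, 34, 8]) = 1 + size([27, 15, 34, 8])
size([27, 15, 34, 8]) = 1 + size([15, 34, 8])
size([15, 34, 8]) = 1 + size([34, 8])
size([34, 8]) = 1 + size([8])
size([8]) = 1 + size([])
size([]) = 0  (base case)
Unwinding: 1 + 1 + 1 + 1 + 1 + 1 + 1 + 0 = 7

7


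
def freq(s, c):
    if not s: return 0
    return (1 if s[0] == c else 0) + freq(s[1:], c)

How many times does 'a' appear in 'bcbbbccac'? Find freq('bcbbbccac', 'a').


s[0]='b' != 'a' -> 0
s[0]='c' != 'a' -> 0
s[0]='b' != 'a' -> 0
s[0]='b' != 'a' -> 0
s[0]='b' != 'a' -> 0
s[0]='c' != 'a' -> 0
s[0]='c' != 'a' -> 0
s[0]='a' == 'a' -> 1
s[0]='c' != 'a' -> 0
Sum: 0 + 0 + 0 + 0 + 0 + 0 + 0 + 1 + 0 = 1

1


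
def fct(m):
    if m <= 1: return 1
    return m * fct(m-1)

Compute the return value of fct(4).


fct(4)
= 4 * fct(3)
= 4 * 3 * fct(2)
= 4 * 3 * 2 * fct(1)
= 4 * 3 * 2 * 1
= 24

24


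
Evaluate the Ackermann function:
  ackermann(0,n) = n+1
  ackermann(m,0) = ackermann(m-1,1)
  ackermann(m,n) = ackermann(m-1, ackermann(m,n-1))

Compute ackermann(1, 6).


ackermann(1, 6) = ackermann(0, ackermann(1, 5))
  ackermann(1, 5) = ackermann(0, ackermann(1, 4))
    ackermann(1, 4) = ackermann(0, ackermann(1, 3))
      ackermann(1, 3) = ackermann(0, ackermann(1, 2))
        ackermann(1, 2) = ackermann(0, ackermann(1, 1))
          ackermann(1, 1) = ackermann(0, ackermann(1, 0))
          ackermann(1, 0) = ackermann(0, 1)
          ackermann(0, 1) = 2
            = ackermann(0, 2)
          ackermann(0, 2) = 3
          = ackermann(0, 3)
          ackermann(0, 3) = 4
        = ackermann(0, 4)
        ackermann(0, 4) = 5
      = ackermann(0, 5)
      ackermann(0, 5) = 6
    = ackermann(0, 6)
    ackermann(0, 6) = 7
  = ackermann(0, 7)
  ackermann(0, 7) = 8
Result: ackermann(1, 6) = 8

8


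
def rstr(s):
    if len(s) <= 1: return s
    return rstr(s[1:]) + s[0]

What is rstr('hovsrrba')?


rstr('hovsrrba') = rstr('ovsrrba') + 'h'
rstr('ovsrrba') = rstr('vsrrba') + 'o'
rstr('vsrrba') = rstr('srrba') + 'v'
rstr('srrba') = rstr('rrba') + 's'
rstr('rrba') = rstr('rba') + 'r'
rstr('rba') = rstr('ba') + 'r'
rstr('ba') = rstr('a') + 'b'
rstr('a') = 'a'  (base case)
Concatenating: 'a' + 'b' + 'r' + 'r' + 's' + 'v' + 'o' + 'h' = 'abrrsvoh'

abrrsvoh


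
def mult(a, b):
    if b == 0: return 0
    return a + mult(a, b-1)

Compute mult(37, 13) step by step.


mult(37, 13) = 37 + mult(37, 12)
mult(37, 12) = 37 + mult(37, 11)
mult(37, 11) = 37 + mult(37, 10)
mult(37, 10) = 37 + mult(37, 9)
mult(37, 9) = 37 + mult(37, 8)
mult(37, 8) = 37 + mult(37, 7)
mult(37, 7) = 37 + mult(37, 6)
mult(37, 6) = 37 + mult(37, 5)
mult(37, 5) = 37 + mult(37, 4)
mult(37, 4) = 37 + mult(37, 3)
mult(37, 3) = 37 + mult(37, 2)
mult(37, 2) = 37 + mult(37, 1)
mult(37, 1) = 37 + mult(37, 0)
mult(37, 0) = 0  (base case)
Total: 37 + 37 + 37 + 37 + 37 + 37 + 37 + 37 + 37 + 37 + 37 + 37 + 37 + 0 = 481

481


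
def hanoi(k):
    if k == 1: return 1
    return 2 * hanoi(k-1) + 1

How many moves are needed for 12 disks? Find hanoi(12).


hanoi(12) = 2 * hanoi(11) + 1
hanoi(11) = 2 * hanoi(10) + 1
hanoi(10) = 2 * hanoi(9) + 1
hanoi(9) = 2 * hanoi(8) + 1
hanoi(8) = 2 * hanoi(7) + 1
hanoi(7) = 2 * hanoi(6) + 1
hanoi(6) = 2 * hanoi(5) + 1
hanoi(5) = 2 * hanoi(4) + 1
hanoi(4) = 2 * hanoi(3) + 1
hanoi(3) = 2 * hanoi(2) + 1
hanoi(2) = 2 * hanoi(1) + 1
hanoi(1) = 1  (base case)
hanoi(2) = 2 * 1 + 1 = 3
hanoi(3) = 2 * 3 + 1 = 7
hanoi(4) = 2 * 7 + 1 = 15
hanoi(5) = 2 * 15 + 1 = 31
hanoi(6) = 2 * 31 + 1 = 63
hanoi(7) = 2 * 63 + 1 = 127
hanoi(8) = 2 * 127 + 1 = 255
hanoi(9) = 2 * 255 + 1 = 511
hanoi(10) = 2 * 511 + 1 = 1023
hanoi(11) = 2 * 1023 + 1 = 2047
hanoi(12) = 2 * 2047 + 1 = 4095

4095


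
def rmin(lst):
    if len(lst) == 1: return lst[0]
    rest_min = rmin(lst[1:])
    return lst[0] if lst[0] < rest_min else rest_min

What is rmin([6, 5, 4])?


rmin([6, 5, 4]): compare 6 with rmin([5, 4])
rmin([5, 4]): compare 5 with rmin([4])
rmin([4]) = 4  (base case)
Compare 5 with 4 -> 4
Compare 6 with 4 -> 4

4


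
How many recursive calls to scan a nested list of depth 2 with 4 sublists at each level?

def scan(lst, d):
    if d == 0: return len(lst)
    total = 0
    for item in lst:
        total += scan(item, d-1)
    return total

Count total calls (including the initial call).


At depth 0 (root): 1 call
At depth 1: each of 1 parents calls scan on 4 children = 4 calls
At depth 2: each of 4 parents calls scan on 4 children = 16 calls
Total: 1 + 4 + 16 = 21

21


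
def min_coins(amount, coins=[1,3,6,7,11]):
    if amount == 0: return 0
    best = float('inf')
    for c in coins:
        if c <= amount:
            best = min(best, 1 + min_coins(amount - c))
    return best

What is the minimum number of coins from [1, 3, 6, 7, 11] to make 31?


Building up with DP:
min_coins(0) = 0
min_coins(1) = min(1+min_coins(0)=1+0=1) = 1
min_coins(2) = min(1+min_coins(1)=1+1=2) = 2
min_coins(3) = min(1+min_coins(2)=1+2=3, 1+min_coins(0)=1+0=1) = 1
min_coins(4) = min(1+min_coins(3)=1+1=2, 1+min_coins(1)=1+1=2) = 2
min_coins(5) = min(1+min_coins(4)=1+2=3, 1+min_coins(2)=1+2=3) = 3
min_coins(6) = min(1+min_coins(5)=1+3=4, 1+min_coins(3)=1+1=2, 1+min_coins(0)=1+0=1) = 1
min_coins(7) = min(1+min_coins(6)=1+1=2, 1+min_coins(4)=1+2=3, 1+min_coins(1)=1+1=2, 1+min_coins(0)=1+0=1) = 1
min_coins(8) = min(1+min_coins(7)=1+1=2, 1+min_coins(5)=1+3=4, 1+min_coins(2)=1+2=3, 1+min_coins(1)=1+1=2) = 2
min_coins(9) = min(1+min_coins(8)=1+2=3, 1+min_coins(6)=1+1=2, 1+min_coins(3)=1+1=2, 1+min_coins(2)=1+2=3) = 2
min_coins(10) = min(1+min_coins(9)=1+2=3, 1+min_coins(7)=1+1=2, 1+min_coins(4)=1+2=3, 1+min_coins(3)=1+1=2) = 2
min_coins(11) = min(1+min_coins(10)=1+2=3, 1+min_coins(8)=1+2=3, 1+min_coins(5)=1+3=4, 1+min_coins(4)=1+2=3, 1+min_coins(0)=1+0=1) = 1
min_coins(12) = min(1+min_coins(11)=1+1=2, 1+min_coins(9)=1+2=3, 1+min_coins(6)=1+1=2, 1+min_coins(5)=1+3=4, 1+min_coins(1)=1+1=2) = 2
min_coins(13) = min(1+min_coins(12)=1+2=3, 1+min_coins(10)=1+2=3, 1+min_coins(7)=1+1=2, 1+min_coins(6)=1+1=2, 1+min_coins(2)=1+2=3) = 2
min_coins(14) = min(1+min_coins(13)=1+2=3, 1+min_coins(11)=1+1=2, 1+min_coins(8)=1+2=3, 1+min_coins(7)=1+1=2, 1+min_coins(3)=1+1=2) = 2
min_coins(15) = min(1+min_coins(14)=1+2=3, 1+min_coins(12)=1+2=3, 1+min_coins(9)=1+2=3, 1+min_coins(8)=1+2=3, 1+min_coins(4)=1+2=3) = 3
min_coins(16) = min(1+min_coins(15)=1+3=4, 1+min_coins(13)=1+2=3, 1+min_coins(10)=1+2=3, 1+min_coins(9)=1+2=3, 1+min_coins(5)=1+3=4) = 3
min_coins(17) = min(1+min_coins(16)=1+3=4, 1+min_coins(14)=1+2=3, 1+min_coins(11)=1+1=2, 1+min_coins(10)=1+2=3, 1+min_coins(6)=1+1=2) = 2
min_coins(18) = min(1+min_coins(17)=1+2=3, 1+min_coins(15)=1+3=4, 1+min_coins(12)=1+2=3, 1+min_coins(11)=1+1=2, 1+min_coins(7)=1+1=2) = 2
min_coins(19) = min(1+min_coins(18)=1+2=3, 1+min_coins(16)=1+3=4, 1+min_coins(13)=1+2=3, 1+min_coins(12)=1+2=3, 1+min_coins(8)=1+2=3) = 3
min_coins(20) = min(1+min_coins(19)=1+3=4, 1+min_coins(17)=1+2=3, 1+min_coins(14)=1+2=3, 1+min_coins(13)=1+2=3, 1+min_coins(9)=1+2=3) = 3
min_coins(21) = min(1+min_coins(20)=1+3=4, 1+min_coins(18)=1+2=3, 1+min_coins(15)=1+3=4, 1+min_coins(14)=1+2=3, 1+min_coins(10)=1+2=3) = 3
min_coins(22) = min(1+min_coins(21)=1+3=4, 1+min_coins(19)=1+3=4, 1+min_coins(16)=1+3=4, 1+min_coins(15)=1+3=4, 1+min_coins(11)=1+1=2) = 2
min_coins(23) = min(1+min_coins(22)=1+2=3, 1+min_coins(20)=1+3=4, 1+min_coins(17)=1+2=3, 1+min_coins(16)=1+3=4, 1+min_coins(12)=1+2=3) = 3
min_coins(24) = min(1+min_coins(23)=1+3=4, 1+min_coins(21)=1+3=4, 1+min_coins(18)=1+2=3, 1+min_coins(17)=1+2=3, 1+min_coins(13)=1+2=3) = 3
min_coins(25) = min(1+min_coins(24)=1+3=4, 1+min_coins(22)=1+2=3, 1+min_coins(19)=1+3=4, 1+min_coins(18)=1+2=3, 1+min_coins(14)=1+2=3) = 3
min_coins(26) = min(1+min_coins(25)=1+3=4, 1+min_coins(23)=1+3=4, 1+min_coins(20)=1+3=4, 1+min_coins(19)=1+3=4, 1+min_coins(15)=1+3=4) = 4
min_coins(27) = min(1+min_coins(26)=1+4=5, 1+min_coins(24)=1+3=4, 1+min_coins(21)=1+3=4, 1+min_coins(20)=1+3=4, 1+min_coins(16)=1+3=4) = 4
min_coins(28) = min(1+min_coins(27)=1+4=5, 1+min_coins(25)=1+3=4, 1+min_coins(22)=1+2=3, 1+min_coins(21)=1+3=4, 1+min_coins(17)=1+2=3) = 3
min_coins(29) = min(1+min_coins(28)=1+3=4, 1+min_coins(26)=1+4=5, 1+min_coins(23)=1+3=4, 1+min_coins(22)=1+2=3, 1+min_coins(18)=1+2=3) = 3
min_coins(30) = min(1+min_coins(29)=1+3=4, 1+min_coins(27)=1+4=5, 1+min_coins(24)=1+3=4, 1+min_coins(23)=1+3=4, 1+min_coins(19)=1+3=4) = 4
min_coins(31) = min(1+min_coins(30)=1+4=5, 1+min_coins(28)=1+3=4, 1+min_coins(25)=1+3=4, 1+min_coins(24)=1+3=4, 1+min_coins(20)=1+3=4) = 4

4


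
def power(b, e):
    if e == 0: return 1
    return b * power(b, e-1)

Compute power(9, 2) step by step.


power(9, 2)
= 9 * power(9, 1)
= 9 * 9 * power(9, 0)
= 9 * 9 * 1
= 81

81


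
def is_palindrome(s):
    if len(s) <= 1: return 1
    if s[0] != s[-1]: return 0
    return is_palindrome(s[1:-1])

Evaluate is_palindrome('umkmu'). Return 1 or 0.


is_palindrome('umkmu'): s[0]='u' == s[-1]='u' -> check is_palindrome('mkm')
is_palindrome('mkm'): s[0]='m' == s[-1]='m' -> check is_palindrome('k')
is_palindrome('k'): len <= 1 -> return 1  (base case)
Result: 1 (palindrome)

1


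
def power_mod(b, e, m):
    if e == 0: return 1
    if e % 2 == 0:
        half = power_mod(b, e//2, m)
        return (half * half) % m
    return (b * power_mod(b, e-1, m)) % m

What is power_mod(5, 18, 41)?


power_mod(5, 18, 41): e is even, compute power_mod(5, 9, 41)
  power_mod(5, 9, 41): e is odd, compute power_mod(5, 8, 41)
    power_mod(5, 8, 41): e is even, compute power_mod(5, 4, 41)
      power_mod(5, 4, 41): e is even, compute power_mod(5, 2, 41)
        power_mod(5, 2, 41): e is even, compute power_mod(5, 1, 41)
          power_mod(5, 1, 41): e is odd, compute power_mod(5, 0, 41)
          power_mod(5, 0, 41) = 1
          (5 * 1) % 41 = 5
        half=5, (5*5) % 41 = 25
      half=25, (25*25) % 41 = 10
    half=10, (10*10) % 41 = 18
  (5 * 18) % 41 = 8
half=8, (8*8) % 41 = 23

23


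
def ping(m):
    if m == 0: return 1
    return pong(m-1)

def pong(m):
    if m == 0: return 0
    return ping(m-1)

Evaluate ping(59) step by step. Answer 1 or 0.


ping(59) = pong(58)
pong(58) = ping(57)
ping(57) = pong(56)
pong(56) = ping(55)
ping(55) = pong(54)
pong(54) = ping(53)
ping(53) = pong(52)
pong(52) = ping(51)
ping(51) = pong(50)
pong(50) = ping(49)
ping(49) = pong(48)
pong(48) = ping(47)
ping(47) = pong(46)
pong(46) = ping(45)
ping(45) = pong(44)
pong(44) = ping(43)
ping(43) = pong(42)
pong(42) = ping(41)
ping(41) = pong(40)
pong(40) = ping(39)
ping(39) = pong(38)
pong(38) = ping(37)
ping(37) = pong(36)
pong(36) = ping(35)
ping(35) = pong(34)
pong(34) = ping(33)
ping(33) = pong(32)
pong(32) = ping(31)
ping(31) = pong(30)
pong(30) = ping(29)
ping(29) = pong(28)
pong(28) = ping(27)
ping(27) = pong(26)
pong(26) = ping(25)
ping(25) = pong(24)
pong(24) = ping(23)
ping(23) = pong(22)
pong(22) = ping(21)
ping(21) = pong(20)
pong(20) = ping(19)
ping(19) = pong(18)
pong(18) = ping(17)
ping(17) = pong(16)
pong(16) = ping(15)
ping(15) = pong(14)
pong(14) = ping(13)
ping(13) = pong(12)
pong(12) = ping(11)
ping(11) = pong(10)
pong(10) = ping(9)
ping(9) = pong(8)
pong(8) = ping(7)
ping(7) = pong(6)
pong(6) = ping(5)
ping(5) = pong(4)
pong(4) = ping(3)
ping(3) = pong(2)
pong(2) = ping(1)
ping(1) = pong(0)
pong(0) = 0  (base case)
Result: 0

0


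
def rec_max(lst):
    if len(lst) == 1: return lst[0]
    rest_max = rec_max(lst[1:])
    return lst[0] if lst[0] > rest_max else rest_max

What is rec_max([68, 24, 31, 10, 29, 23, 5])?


rec_max([68, 24, 31, 10, 29, 23, 5]): compare 68 with rec_max([24, 31, 10, 29, 23, 5])
rec_max([24, 31, 10, 29, 23, 5]): compare 24 with rec_max([31, 10, 29, 23, 5])
rec_max([31, 10, 29, 23, 5]): compare 31 with rec_max([10, 29, 23, 5])
rec_max([10, 29, 23, 5]): compare 10 with rec_max([29, 23, 5])
rec_max([29, 23, 5]): compare 29 with rec_max([23, 5])
rec_max([23, 5]): compare 23 with rec_max([5])
rec_max([5]) = 5  (base case)
Compare 23 with 5 -> 23
Compare 29 with 23 -> 29
Compare 10 with 29 -> 29
Compare 31 with 29 -> 31
Compare 24 with 31 -> 31
Compare 68 with 31 -> 68

68


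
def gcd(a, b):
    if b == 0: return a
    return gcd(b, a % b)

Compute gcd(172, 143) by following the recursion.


gcd(172, 143) = gcd(143, 29)
gcd(143, 29) = gcd(29, 27)
gcd(29, 27) = gcd(27, 2)
gcd(27, 2) = gcd(2, 1)
gcd(2, 1) = gcd(1, 0)
gcd(1, 0) = 1  (base case)

1


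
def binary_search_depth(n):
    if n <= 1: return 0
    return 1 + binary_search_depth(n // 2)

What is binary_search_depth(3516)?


3516 / 2 = 1758
1758 / 2 = 879
879 / 2 = 439
439 / 2 = 219
219 / 2 = 109
109 / 2 = 54
54 / 2 = 27
27 / 2 = 13
13 / 2 = 6
6 / 2 = 3
3 / 2 = 1
Reached 1 after 11 halvings

11


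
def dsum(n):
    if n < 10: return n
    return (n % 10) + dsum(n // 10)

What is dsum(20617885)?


dsum(20617885) = 5 + dsum(2061788)
dsum(2061788) = 8 + dsum(206178)
dsum(206178) = 8 + dsum(20617)
dsum(20617) = 7 + dsum(2061)
dsum(2061) = 1 + dsum(206)
dsum(206) = 6 + dsum(20)
dsum(20) = 0 + dsum(2)
dsum(2) = 2  (base case)
Total: 5 + 8 + 8 + 7 + 1 + 6 + 0 + 2 = 37

37


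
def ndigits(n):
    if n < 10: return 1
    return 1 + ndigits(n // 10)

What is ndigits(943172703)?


ndigits(943172703) = 1 + ndigits(94317270)
ndigits(94317270) = 1 + ndigits(9431727)
ndigits(9431727) = 1 + ndigits(943172)
ndigits(943172) = 1 + ndigits(94317)
ndigits(94317) = 1 + ndigits(9431)
ndigits(9431) = 1 + ndigits(943)
ndigits(943) = 1 + ndigits(94)
ndigits(94) = 1 + ndigits(9)
ndigits(9) = 1  (base case: 9 < 10)
Unwinding: 1 + 1 + 1 + 1 + 1 + 1 + 1 + 1 + 1 = 9

9


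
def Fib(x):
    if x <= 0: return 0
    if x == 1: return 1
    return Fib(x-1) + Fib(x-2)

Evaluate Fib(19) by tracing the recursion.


Computing Fib(19) bottom-up:
Fib(0) = 0
Fib(1) = 1
Fib(2) = Fib(1) + Fib(0) = 1 + 0 = 1
Fib(3) = Fib(2) + Fib(1) = 1 + 1 = 2
Fib(4) = Fib(3) + Fib(2) = 2 + 1 = 3
Fib(5) = Fib(4) + Fib(3) = 3 + 2 = 5
Fib(6) = Fib(5) + Fib(4) = 5 + 3 = 8
Fib(7) = Fib(6) + Fib(5) = 8 + 5 = 13
Fib(8) = Fib(7) + Fib(6) = 13 + 8 = 21
Fib(9) = Fib(8) + Fib(7) = 21 + 13 = 34
Fib(10) = Fib(9) + Fib(8) = 34 + 21 = 55
Fib(11) = Fib(10) + Fib(9) = 55 + 34 = 89
Fib(12) = Fib(11) + Fib(10) = 89 + 55 = 144
Fib(13) = Fib(12) + Fib(11) = 144 + 89 = 233
Fib(14) = Fib(13) + Fib(12) = 233 + 144 = 377
Fib(15) = Fib(14) + Fib(13) = 377 + 233 = 610
Fib(16) = Fib(15) + Fib(14) = 610 + 377 = 987
Fib(17) = Fib(16) + Fib(15) = 987 + 610 = 1597
Fib(18) = Fib(17) + Fib(16) = 1597 + 987 = 2584
Fib(19) = Fib(18) + Fib(17) = 2584 + 1597 = 4181

4181


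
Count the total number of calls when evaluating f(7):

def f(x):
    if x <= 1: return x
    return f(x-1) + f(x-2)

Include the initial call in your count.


Let C(n) = total calls for f(n)
C(0) = 1, C(1) = 1
C(2) = 1 + C(1) + C(0) = 1 + 1 + 1 = 3
C(3) = 1 + C(2) + C(1) = 1 + 3 + 1 = 5
C(4) = 1 + C(3) + C(2) = 1 + 5 + 3 = 9
C(5) = 1 + C(4) + C(3) = 1 + 9 + 5 = 15
C(6) = 1 + C(5) + C(4) = 1 + 15 + 9 = 25
C(7) = 1 + C(6) + C(5) = 1 + 25 + 15 = 41

41


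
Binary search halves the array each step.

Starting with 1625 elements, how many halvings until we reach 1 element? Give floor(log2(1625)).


1625 / 2 = 812
812 / 2 = 406
406 / 2 = 203
203 / 2 = 101
101 / 2 = 50
50 / 2 = 25
25 / 2 = 12
12 / 2 = 6
6 / 2 = 3
3 / 2 = 1
Reached 1 after 10 halvings

10


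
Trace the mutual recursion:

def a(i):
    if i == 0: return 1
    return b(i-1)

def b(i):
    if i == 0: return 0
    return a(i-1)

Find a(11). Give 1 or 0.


a(11) = b(10)
b(10) = a(9)
a(9) = b(8)
b(8) = a(7)
a(7) = b(6)
b(6) = a(5)
a(5) = b(4)
b(4) = a(3)
a(3) = b(2)
b(2) = a(1)
a(1) = b(0)
b(0) = 0  (base case)
Result: 0

0


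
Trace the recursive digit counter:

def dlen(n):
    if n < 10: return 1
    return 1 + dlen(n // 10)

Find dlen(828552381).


dlen(828552381) = 1 + dlen(82855238)
dlen(82855238) = 1 + dlen(8285523)
dlen(8285523) = 1 + dlen(828552)
dlen(828552) = 1 + dlen(82855)
dlen(82855) = 1 + dlen(8285)
dlen(8285) = 1 + dlen(828)
dlen(828) = 1 + dlen(82)
dlen(82) = 1 + dlen(8)
dlen(8) = 1  (base case: 8 < 10)
Unwinding: 1 + 1 + 1 + 1 + 1 + 1 + 1 + 1 + 1 = 9

9


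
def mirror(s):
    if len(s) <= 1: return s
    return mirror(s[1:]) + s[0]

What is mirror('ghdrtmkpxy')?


mirror('ghdrtmkpxy') = mirror('hdrtmkpxy') + 'g'
mirror('hdrtmkpxy') = mirror('drtmkpxy') + 'h'
mirror('drtmkpxy') = mirror('rtmkpxy') + 'd'
mirror('rtmkpxy') = mirror('tmkpxy') + 'r'
mirror('tmkpxy') = mirror('mkpxy') + 't'
mirror('mkpxy') = mirror('kpxy') + 'm'
mirror('kpxy') = mirror('pxy') + 'k'
mirror('pxy') = mirror('xy') + 'p'
mirror('xy') = mirror('y') + 'x'
mirror('y') = 'y'  (base case)
Concatenating: 'y' + 'x' + 'p' + 'k' + 'm' + 't' + 'r' + 'd' + 'h' + 'g' = 'yxpkmtrdhg'

yxpkmtrdhg


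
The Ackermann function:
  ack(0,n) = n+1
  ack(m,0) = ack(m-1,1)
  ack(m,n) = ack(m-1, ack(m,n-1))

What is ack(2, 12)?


ack(2, 12) = ack(1, ack(2, 11))
  ack(2, 11) = ack(1, ack(2, 10))
    ack(2, 10) = ack(1, ack(2, 9))
      ack(2, 9) = ack(1, ack(2, 8))
        ack(2, 8) = ack(1, ack(2, 7))
          ack(2, 7) = ack(1, ack(2, 6))
          ack(2, 6) = ack(1, ack(2, 5))
          ack(2, 5) = ack(1, ack(2, 4))
          ack(2, 4) = ack(1, ack(2, 3))
          ack(2, 3) = ack(1, ack(2, 2))
          ack(2, 2) = ack(1, ack(2, 1))
          ack(2, 1) = ack(1, ack(2, 0))
          ack(2, 0) = ack(1, 1)
          ack(1, 1) = ack(0, ack(1, 0))
          ack(1, 0) = ack(0, 1)
          ack(0, 1) = 2
            = ack(0, 2)
          ack(0, 2) = 3
            = ack(1, 3)
          ack(1, 3) = ack(0, ack(1, 2))
          ack(1, 2) = ack(0, ack(1, 1))
          ack(1, 1) = ack(0, ack(1, 0))
          ack(1, 0) = ack(0, 1)
          ack(0, 1) = 2
            = ack(0, 2)
... (trace truncated)
Result: ack(2, 12) = 27

27


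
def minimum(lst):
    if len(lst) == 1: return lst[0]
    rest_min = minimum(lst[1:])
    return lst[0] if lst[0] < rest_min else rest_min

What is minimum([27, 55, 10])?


minimum([27, 55, 10]): compare 27 with minimum([55, 10])
minimum([55, 10]): compare 55 with minimum([10])
minimum([10]) = 10  (base case)
Compare 55 with 10 -> 10
Compare 27 with 10 -> 10

10


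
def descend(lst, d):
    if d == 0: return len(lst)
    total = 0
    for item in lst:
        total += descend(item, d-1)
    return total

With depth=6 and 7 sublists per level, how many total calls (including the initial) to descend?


At depth 0 (root): 1 call
At depth 1: each of 1 parents calls descend on 7 children = 7 calls
At depth 2: each of 7 parents calls descend on 7 children = 49 calls
At depth 3: each of 49 parents calls descend on 7 children = 343 calls
At depth 4: each of 343 parents calls descend on 7 children = 2401 calls
At depth 5: each of 2401 parents calls descend on 7 children = 16807 calls
At depth 6: each of 16807 parents calls descend on 7 children = 117649 calls
Total: 1 + 7 + 49 + 343 + 2401 + 16807 + 117649 = 137257

137257


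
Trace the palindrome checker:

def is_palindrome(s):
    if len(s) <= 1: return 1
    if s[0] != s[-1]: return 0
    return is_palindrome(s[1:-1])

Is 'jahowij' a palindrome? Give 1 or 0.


is_palindrome('jahowij'): s[0]='j' == s[-1]='j' -> check is_palindrome('ahowi')
is_palindrome('ahowi'): s[0]='a' != s[-1]='i' -> return 0
Result: 0 (not a palindrome)

0


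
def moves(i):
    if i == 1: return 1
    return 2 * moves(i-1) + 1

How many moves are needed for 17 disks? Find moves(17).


moves(17) = 2 * moves(16) + 1
moves(16) = 2 * moves(15) + 1
moves(15) = 2 * moves(14) + 1
moves(14) = 2 * moves(13) + 1
moves(13) = 2 * moves(12) + 1
moves(12) = 2 * moves(11) + 1
moves(11) = 2 * moves(10) + 1
moves(10) = 2 * moves(9) + 1
moves(9) = 2 * moves(8) + 1
moves(8) = 2 * moves(7) + 1
moves(7) = 2 * moves(6) + 1
moves(6) = 2 * moves(5) + 1
moves(5) = 2 * moves(4) + 1
moves(4) = 2 * moves(3) + 1
moves(3) = 2 * moves(2) + 1
moves(2) = 2 * moves(1) + 1
moves(1) = 1  (base case)
moves(2) = 2 * 1 + 1 = 3
moves(3) = 2 * 3 + 1 = 7
moves(4) = 2 * 7 + 1 = 15
moves(5) = 2 * 15 + 1 = 31
moves(6) = 2 * 31 + 1 = 63
moves(7) = 2 * 63 + 1 = 127
moves(8) = 2 * 127 + 1 = 255
moves(9) = 2 * 255 + 1 = 511
moves(10) = 2 * 511 + 1 = 1023
moves(11) = 2 * 1023 + 1 = 2047
moves(12) = 2 * 2047 + 1 = 4095
moves(13) = 2 * 4095 + 1 = 8191
moves(14) = 2 * 8191 + 1 = 16383
moves(15) = 2 * 16383 + 1 = 32767
moves(16) = 2 * 32767 + 1 = 65535
moves(17) = 2 * 65535 + 1 = 131071

131071


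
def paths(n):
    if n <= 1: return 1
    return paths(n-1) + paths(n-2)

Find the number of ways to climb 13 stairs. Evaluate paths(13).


Building up from base cases:
paths(0) = 1
paths(1) = 1
paths(2) = paths(1) + paths(0) = 1 + 1 = 2
paths(3) = paths(2) + paths(1) = 2 + 1 = 3
paths(4) = paths(3) + paths(2) = 3 + 2 = 5
paths(5) = paths(4) + paths(3) = 5 + 3 = 8
paths(6) = paths(5) + paths(4) = 8 + 5 = 13
paths(7) = paths(6) + paths(5) = 13 + 8 = 21
paths(8) = paths(7) + paths(6) = 21 + 13 = 34
paths(9) = paths(8) + paths(7) = 34 + 21 = 55
paths(10) = paths(9) + paths(8) = 55 + 34 = 89
paths(11) = paths(10) + paths(9) = 89 + 55 = 144
paths(12) = paths(11) + paths(10) = 144 + 89 = 233
paths(13) = paths(12) + paths(11) = 233 + 144 = 377

377


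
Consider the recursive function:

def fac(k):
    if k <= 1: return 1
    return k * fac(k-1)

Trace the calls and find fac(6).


fac(6)
= 6 * fac(5)
= 6 * 5 * fac(4)
= 6 * 5 * 4 * fac(3)
= 6 * 5 * 4 * 3 * fac(2)
= 6 * 5 * 4 * 3 * 2 * fac(1)
= 6 * 5 * 4 * 3 * 2 * 1
= 720

720


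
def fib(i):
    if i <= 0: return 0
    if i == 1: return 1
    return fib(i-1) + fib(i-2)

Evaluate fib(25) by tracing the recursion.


Computing fib(25) bottom-up:
fib(0) = 0
fib(1) = 1
fib(2) = fib(1) + fib(0) = 1 + 0 = 1
fib(3) = fib(2) + fib(1) = 1 + 1 = 2
fib(4) = fib(3) + fib(2) = 2 + 1 = 3
fib(5) = fib(4) + fib(3) = 3 + 2 = 5
fib(6) = fib(5) + fib(4) = 5 + 3 = 8
fib(7) = fib(6) + fib(5) = 8 + 5 = 13
fib(8) = fib(7) + fib(6) = 13 + 8 = 21
fib(9) = fib(8) + fib(7) = 21 + 13 = 34
fib(10) = fib(9) + fib(8) = 34 + 21 = 55
fib(11) = fib(10) + fib(9) = 55 + 34 = 89
fib(12) = fib(11) + fib(10) = 89 + 55 = 144
fib(13) = fib(12) + fib(11) = 144 + 89 = 233
fib(14) = fib(13) + fib(12) = 233 + 144 = 377
fib(15) = fib(14) + fib(13) = 377 + 233 = 610
fib(16) = fib(15) + fib(14) = 610 + 377 = 987
fib(17) = fib(16) + fib(15) = 987 + 610 = 1597
fib(18) = fib(17) + fib(16) = 1597 + 987 = 2584
fib(19) = fib(18) + fib(17) = 2584 + 1597 = 4181
fib(20) = fib(19) + fib(18) = 4181 + 2584 = 6765
fib(21) = fib(20) + fib(19) = 6765 + 4181 = 10946
fib(22) = fib(21) + fib(20) = 10946 + 6765 = 17711
fib(23) = fib(22) + fib(21) = 17711 + 10946 = 28657
fib(24) = fib(23) + fib(22) = 28657 + 17711 = 46368
fib(25) = fib(24) + fib(23) = 46368 + 28657 = 75025

75025


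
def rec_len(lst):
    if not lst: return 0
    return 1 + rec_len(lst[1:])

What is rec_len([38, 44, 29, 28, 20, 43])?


rec_len([38, 44, 29, 28, 20, 43]) = 1 + rec_len([44, 29, 28, 20, 43])
rec_len([44, 29, 28, 20, 43]) = 1 + rec_len([29, 28, 20, 43])
rec_len([29, 28, 20, 43]) = 1 + rec_len([28, 20, 43])
rec_len([28, 20, 43]) = 1 + rec_len([20, 43])
rec_len([20, 43]) = 1 + rec_len([43])
rec_len([43]) = 1 + rec_len([])
rec_len([]) = 0  (base case)
Unwinding: 1 + 1 + 1 + 1 + 1 + 1 + 0 = 6

6


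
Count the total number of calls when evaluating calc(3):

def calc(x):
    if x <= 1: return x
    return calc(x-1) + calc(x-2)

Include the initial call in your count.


Let C(n) = total calls for calc(n)
C(0) = 1, C(1) = 1
C(2) = 1 + C(1) + C(0) = 1 + 1 + 1 = 3
C(3) = 1 + C(2) + C(1) = 1 + 3 + 1 = 5

5


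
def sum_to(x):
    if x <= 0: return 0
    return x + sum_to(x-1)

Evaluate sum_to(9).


sum_to(9)
= 9 + 8 + 7 + 6 + 5 + 4 + 3 + 2 + 1 + sum_to(0)
= 9 + 8 + 7 + 6 + 5 + 4 + 3 + 2 + 1 + 0
= 45

45


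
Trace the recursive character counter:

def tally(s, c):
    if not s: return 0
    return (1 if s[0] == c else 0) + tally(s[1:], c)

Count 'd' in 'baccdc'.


s[0]='b' != 'd' -> 0
s[0]='a' != 'd' -> 0
s[0]='c' != 'd' -> 0
s[0]='c' != 'd' -> 0
s[0]='d' == 'd' -> 1
s[0]='c' != 'd' -> 0
Sum: 0 + 0 + 0 + 0 + 1 + 0 = 1

1


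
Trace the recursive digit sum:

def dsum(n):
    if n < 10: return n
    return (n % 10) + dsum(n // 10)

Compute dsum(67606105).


dsum(67606105) = 5 + dsum(6760610)
dsum(6760610) = 0 + dsum(676061)
dsum(676061) = 1 + dsum(67606)
dsum(67606) = 6 + dsum(6760)
dsum(6760) = 0 + dsum(676)
dsum(676) = 6 + dsum(67)
dsum(67) = 7 + dsum(6)
dsum(6) = 6  (base case)
Total: 5 + 0 + 1 + 6 + 0 + 6 + 7 + 6 = 31

31


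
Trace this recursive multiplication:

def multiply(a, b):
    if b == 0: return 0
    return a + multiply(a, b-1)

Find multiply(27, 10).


multiply(27, 10) = 27 + multiply(27, 9)
multiply(27, 9) = 27 + multiply(27, 8)
multiply(27, 8) = 27 + multiply(27, 7)
multiply(27, 7) = 27 + multiply(27, 6)
multiply(27, 6) = 27 + multiply(27, 5)
multiply(27, 5) = 27 + multiply(27, 4)
multiply(27, 4) = 27 + multiply(27, 3)
multiply(27, 3) = 27 + multiply(27, 2)
multiply(27, 2) = 27 + multiply(27, 1)
multiply(27, 1) = 27 + multiply(27, 0)
multiply(27, 0) = 0  (base case)
Total: 27 + 27 + 27 + 27 + 27 + 27 + 27 + 27 + 27 + 27 + 0 = 270

270


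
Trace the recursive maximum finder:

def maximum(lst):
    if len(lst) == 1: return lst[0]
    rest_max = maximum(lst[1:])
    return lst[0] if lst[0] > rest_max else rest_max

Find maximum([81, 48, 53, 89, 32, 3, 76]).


maximum([81, 48, 53, 89, 32, 3, 76]): compare 81 with maximum([48, 53, 89, 32, 3, 76])
maximum([48, 53, 89, 32, 3, 76]): compare 48 with maximum([53, 89, 32, 3, 76])
maximum([53, 89, 32, 3, 76]): compare 53 with maximum([89, 32, 3, 76])
maximum([89, 32, 3, 76]): compare 89 with maximum([32, 3, 76])
maximum([32, 3, 76]): compare 32 with maximum([3, 76])
maximum([3, 76]): compare 3 with maximum([76])
maximum([76]) = 76  (base case)
Compare 3 with 76 -> 76
Compare 32 with 76 -> 76
Compare 89 with 76 -> 89
Compare 53 with 89 -> 89
Compare 48 with 89 -> 89
Compare 81 with 89 -> 89

89
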